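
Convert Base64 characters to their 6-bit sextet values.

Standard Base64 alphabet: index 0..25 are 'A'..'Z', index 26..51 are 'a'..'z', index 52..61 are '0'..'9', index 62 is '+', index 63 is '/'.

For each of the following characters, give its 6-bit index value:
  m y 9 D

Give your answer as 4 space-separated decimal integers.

Answer: 38 50 61 3

Derivation:
'm': a..z range, 26 + ord('m') − ord('a') = 38
'y': a..z range, 26 + ord('y') − ord('a') = 50
'9': 0..9 range, 52 + ord('9') − ord('0') = 61
'D': A..Z range, ord('D') − ord('A') = 3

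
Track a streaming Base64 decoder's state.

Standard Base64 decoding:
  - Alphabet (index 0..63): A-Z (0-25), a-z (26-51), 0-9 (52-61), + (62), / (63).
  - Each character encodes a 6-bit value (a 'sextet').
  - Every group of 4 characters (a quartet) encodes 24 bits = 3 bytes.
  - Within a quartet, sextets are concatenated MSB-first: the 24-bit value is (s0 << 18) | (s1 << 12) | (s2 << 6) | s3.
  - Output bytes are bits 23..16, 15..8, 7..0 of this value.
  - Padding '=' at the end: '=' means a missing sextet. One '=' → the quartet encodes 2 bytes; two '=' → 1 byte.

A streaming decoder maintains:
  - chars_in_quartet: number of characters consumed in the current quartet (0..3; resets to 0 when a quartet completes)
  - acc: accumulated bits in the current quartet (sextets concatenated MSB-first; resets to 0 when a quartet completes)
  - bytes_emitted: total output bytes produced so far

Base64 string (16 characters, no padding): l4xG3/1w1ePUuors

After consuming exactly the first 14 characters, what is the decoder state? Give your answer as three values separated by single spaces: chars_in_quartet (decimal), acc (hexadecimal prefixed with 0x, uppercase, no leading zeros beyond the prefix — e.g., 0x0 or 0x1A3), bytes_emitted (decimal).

After char 0 ('l'=37): chars_in_quartet=1 acc=0x25 bytes_emitted=0
After char 1 ('4'=56): chars_in_quartet=2 acc=0x978 bytes_emitted=0
After char 2 ('x'=49): chars_in_quartet=3 acc=0x25E31 bytes_emitted=0
After char 3 ('G'=6): chars_in_quartet=4 acc=0x978C46 -> emit 97 8C 46, reset; bytes_emitted=3
After char 4 ('3'=55): chars_in_quartet=1 acc=0x37 bytes_emitted=3
After char 5 ('/'=63): chars_in_quartet=2 acc=0xDFF bytes_emitted=3
After char 6 ('1'=53): chars_in_quartet=3 acc=0x37FF5 bytes_emitted=3
After char 7 ('w'=48): chars_in_quartet=4 acc=0xDFFD70 -> emit DF FD 70, reset; bytes_emitted=6
After char 8 ('1'=53): chars_in_quartet=1 acc=0x35 bytes_emitted=6
After char 9 ('e'=30): chars_in_quartet=2 acc=0xD5E bytes_emitted=6
After char 10 ('P'=15): chars_in_quartet=3 acc=0x3578F bytes_emitted=6
After char 11 ('U'=20): chars_in_quartet=4 acc=0xD5E3D4 -> emit D5 E3 D4, reset; bytes_emitted=9
After char 12 ('u'=46): chars_in_quartet=1 acc=0x2E bytes_emitted=9
After char 13 ('o'=40): chars_in_quartet=2 acc=0xBA8 bytes_emitted=9

Answer: 2 0xBA8 9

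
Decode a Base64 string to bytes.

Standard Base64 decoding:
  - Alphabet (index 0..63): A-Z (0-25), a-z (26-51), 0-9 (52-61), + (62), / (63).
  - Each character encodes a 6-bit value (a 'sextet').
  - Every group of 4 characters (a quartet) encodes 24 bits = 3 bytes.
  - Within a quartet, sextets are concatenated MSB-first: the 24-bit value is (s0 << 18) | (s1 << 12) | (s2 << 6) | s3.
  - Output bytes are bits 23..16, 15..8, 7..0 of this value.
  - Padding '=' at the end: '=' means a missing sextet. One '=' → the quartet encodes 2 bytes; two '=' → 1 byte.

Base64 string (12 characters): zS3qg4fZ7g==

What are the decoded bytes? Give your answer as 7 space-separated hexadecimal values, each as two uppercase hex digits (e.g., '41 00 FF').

Answer: CD 2D EA 83 87 D9 EE

Derivation:
After char 0 ('z'=51): chars_in_quartet=1 acc=0x33 bytes_emitted=0
After char 1 ('S'=18): chars_in_quartet=2 acc=0xCD2 bytes_emitted=0
After char 2 ('3'=55): chars_in_quartet=3 acc=0x334B7 bytes_emitted=0
After char 3 ('q'=42): chars_in_quartet=4 acc=0xCD2DEA -> emit CD 2D EA, reset; bytes_emitted=3
After char 4 ('g'=32): chars_in_quartet=1 acc=0x20 bytes_emitted=3
After char 5 ('4'=56): chars_in_quartet=2 acc=0x838 bytes_emitted=3
After char 6 ('f'=31): chars_in_quartet=3 acc=0x20E1F bytes_emitted=3
After char 7 ('Z'=25): chars_in_quartet=4 acc=0x8387D9 -> emit 83 87 D9, reset; bytes_emitted=6
After char 8 ('7'=59): chars_in_quartet=1 acc=0x3B bytes_emitted=6
After char 9 ('g'=32): chars_in_quartet=2 acc=0xEE0 bytes_emitted=6
Padding '==': partial quartet acc=0xEE0 -> emit EE; bytes_emitted=7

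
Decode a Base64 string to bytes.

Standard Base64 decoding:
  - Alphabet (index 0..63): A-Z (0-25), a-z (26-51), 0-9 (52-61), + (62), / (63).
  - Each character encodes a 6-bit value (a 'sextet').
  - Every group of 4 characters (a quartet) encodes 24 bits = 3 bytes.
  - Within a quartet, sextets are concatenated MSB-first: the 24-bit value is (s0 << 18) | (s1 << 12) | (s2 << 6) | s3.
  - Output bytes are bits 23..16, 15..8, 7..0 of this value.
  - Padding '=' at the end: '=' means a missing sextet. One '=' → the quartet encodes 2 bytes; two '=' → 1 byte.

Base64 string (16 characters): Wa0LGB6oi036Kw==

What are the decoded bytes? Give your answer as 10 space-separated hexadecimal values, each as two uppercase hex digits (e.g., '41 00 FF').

Answer: 59 AD 0B 18 1E A8 8B 4D FA 2B

Derivation:
After char 0 ('W'=22): chars_in_quartet=1 acc=0x16 bytes_emitted=0
After char 1 ('a'=26): chars_in_quartet=2 acc=0x59A bytes_emitted=0
After char 2 ('0'=52): chars_in_quartet=3 acc=0x166B4 bytes_emitted=0
After char 3 ('L'=11): chars_in_quartet=4 acc=0x59AD0B -> emit 59 AD 0B, reset; bytes_emitted=3
After char 4 ('G'=6): chars_in_quartet=1 acc=0x6 bytes_emitted=3
After char 5 ('B'=1): chars_in_quartet=2 acc=0x181 bytes_emitted=3
After char 6 ('6'=58): chars_in_quartet=3 acc=0x607A bytes_emitted=3
After char 7 ('o'=40): chars_in_quartet=4 acc=0x181EA8 -> emit 18 1E A8, reset; bytes_emitted=6
After char 8 ('i'=34): chars_in_quartet=1 acc=0x22 bytes_emitted=6
After char 9 ('0'=52): chars_in_quartet=2 acc=0x8B4 bytes_emitted=6
After char 10 ('3'=55): chars_in_quartet=3 acc=0x22D37 bytes_emitted=6
After char 11 ('6'=58): chars_in_quartet=4 acc=0x8B4DFA -> emit 8B 4D FA, reset; bytes_emitted=9
After char 12 ('K'=10): chars_in_quartet=1 acc=0xA bytes_emitted=9
After char 13 ('w'=48): chars_in_quartet=2 acc=0x2B0 bytes_emitted=9
Padding '==': partial quartet acc=0x2B0 -> emit 2B; bytes_emitted=10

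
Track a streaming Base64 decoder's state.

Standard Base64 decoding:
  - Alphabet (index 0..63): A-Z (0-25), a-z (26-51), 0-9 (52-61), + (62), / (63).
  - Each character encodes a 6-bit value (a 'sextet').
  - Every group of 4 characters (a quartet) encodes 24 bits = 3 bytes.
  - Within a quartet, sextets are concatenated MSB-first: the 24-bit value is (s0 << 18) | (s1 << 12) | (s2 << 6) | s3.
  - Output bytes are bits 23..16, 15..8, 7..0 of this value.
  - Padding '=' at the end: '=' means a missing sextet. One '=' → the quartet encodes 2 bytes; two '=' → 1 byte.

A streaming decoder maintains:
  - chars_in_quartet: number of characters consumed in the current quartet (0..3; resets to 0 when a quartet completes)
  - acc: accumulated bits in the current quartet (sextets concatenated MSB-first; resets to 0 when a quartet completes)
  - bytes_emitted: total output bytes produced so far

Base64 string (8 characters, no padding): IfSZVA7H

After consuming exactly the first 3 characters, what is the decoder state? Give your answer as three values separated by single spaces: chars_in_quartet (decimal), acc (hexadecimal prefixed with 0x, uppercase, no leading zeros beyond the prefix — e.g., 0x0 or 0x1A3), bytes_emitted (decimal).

After char 0 ('I'=8): chars_in_quartet=1 acc=0x8 bytes_emitted=0
After char 1 ('f'=31): chars_in_quartet=2 acc=0x21F bytes_emitted=0
After char 2 ('S'=18): chars_in_quartet=3 acc=0x87D2 bytes_emitted=0

Answer: 3 0x87D2 0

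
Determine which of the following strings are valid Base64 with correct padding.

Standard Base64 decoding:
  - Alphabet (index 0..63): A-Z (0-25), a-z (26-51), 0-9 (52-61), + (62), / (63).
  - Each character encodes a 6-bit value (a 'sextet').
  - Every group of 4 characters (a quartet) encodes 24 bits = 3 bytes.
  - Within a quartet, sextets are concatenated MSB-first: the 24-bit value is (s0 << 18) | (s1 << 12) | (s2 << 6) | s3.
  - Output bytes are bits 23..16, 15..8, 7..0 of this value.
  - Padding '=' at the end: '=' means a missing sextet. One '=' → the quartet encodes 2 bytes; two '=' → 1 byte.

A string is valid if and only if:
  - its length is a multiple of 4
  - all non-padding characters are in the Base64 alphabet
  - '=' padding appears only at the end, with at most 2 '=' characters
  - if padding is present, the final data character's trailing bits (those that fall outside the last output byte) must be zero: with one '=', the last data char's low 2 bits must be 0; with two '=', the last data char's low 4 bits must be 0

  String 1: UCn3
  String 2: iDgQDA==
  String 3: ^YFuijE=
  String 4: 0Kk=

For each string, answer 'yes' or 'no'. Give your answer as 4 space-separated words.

Answer: yes yes no yes

Derivation:
String 1: 'UCn3' → valid
String 2: 'iDgQDA==' → valid
String 3: '^YFuijE=' → invalid (bad char(s): ['^'])
String 4: '0Kk=' → valid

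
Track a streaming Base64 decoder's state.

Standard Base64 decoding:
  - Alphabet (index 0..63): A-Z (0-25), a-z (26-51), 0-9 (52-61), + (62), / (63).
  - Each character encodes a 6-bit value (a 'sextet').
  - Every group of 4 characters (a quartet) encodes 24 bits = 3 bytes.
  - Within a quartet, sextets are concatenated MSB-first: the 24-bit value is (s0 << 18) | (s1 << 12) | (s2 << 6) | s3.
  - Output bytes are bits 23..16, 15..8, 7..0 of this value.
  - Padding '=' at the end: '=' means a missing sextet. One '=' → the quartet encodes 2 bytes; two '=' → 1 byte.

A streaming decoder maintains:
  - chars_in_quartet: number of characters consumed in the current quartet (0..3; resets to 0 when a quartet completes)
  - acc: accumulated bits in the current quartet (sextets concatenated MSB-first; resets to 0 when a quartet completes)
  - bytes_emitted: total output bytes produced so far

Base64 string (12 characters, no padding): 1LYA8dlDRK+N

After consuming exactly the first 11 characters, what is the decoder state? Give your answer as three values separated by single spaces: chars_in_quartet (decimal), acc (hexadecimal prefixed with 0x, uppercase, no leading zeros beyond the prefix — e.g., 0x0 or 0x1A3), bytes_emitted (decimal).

After char 0 ('1'=53): chars_in_quartet=1 acc=0x35 bytes_emitted=0
After char 1 ('L'=11): chars_in_quartet=2 acc=0xD4B bytes_emitted=0
After char 2 ('Y'=24): chars_in_quartet=3 acc=0x352D8 bytes_emitted=0
After char 3 ('A'=0): chars_in_quartet=4 acc=0xD4B600 -> emit D4 B6 00, reset; bytes_emitted=3
After char 4 ('8'=60): chars_in_quartet=1 acc=0x3C bytes_emitted=3
After char 5 ('d'=29): chars_in_quartet=2 acc=0xF1D bytes_emitted=3
After char 6 ('l'=37): chars_in_quartet=3 acc=0x3C765 bytes_emitted=3
After char 7 ('D'=3): chars_in_quartet=4 acc=0xF1D943 -> emit F1 D9 43, reset; bytes_emitted=6
After char 8 ('R'=17): chars_in_quartet=1 acc=0x11 bytes_emitted=6
After char 9 ('K'=10): chars_in_quartet=2 acc=0x44A bytes_emitted=6
After char 10 ('+'=62): chars_in_quartet=3 acc=0x112BE bytes_emitted=6

Answer: 3 0x112BE 6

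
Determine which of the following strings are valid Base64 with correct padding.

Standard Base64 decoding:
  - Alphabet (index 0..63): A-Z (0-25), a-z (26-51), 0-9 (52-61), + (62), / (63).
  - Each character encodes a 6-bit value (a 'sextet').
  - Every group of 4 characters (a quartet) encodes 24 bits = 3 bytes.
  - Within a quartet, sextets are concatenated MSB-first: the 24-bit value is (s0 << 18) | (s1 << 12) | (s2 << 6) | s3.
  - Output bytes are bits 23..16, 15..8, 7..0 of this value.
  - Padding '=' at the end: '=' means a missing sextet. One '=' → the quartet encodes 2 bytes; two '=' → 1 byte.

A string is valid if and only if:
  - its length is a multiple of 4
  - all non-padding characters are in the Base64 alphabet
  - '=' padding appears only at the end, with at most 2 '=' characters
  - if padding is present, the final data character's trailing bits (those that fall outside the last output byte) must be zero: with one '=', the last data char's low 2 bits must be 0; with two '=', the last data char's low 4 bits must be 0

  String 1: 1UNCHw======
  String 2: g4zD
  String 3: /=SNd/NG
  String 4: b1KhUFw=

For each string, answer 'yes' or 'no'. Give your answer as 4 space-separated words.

String 1: '1UNCHw======' → invalid (6 pad chars (max 2))
String 2: 'g4zD' → valid
String 3: '/=SNd/NG' → invalid (bad char(s): ['=']; '=' in middle)
String 4: 'b1KhUFw=' → valid

Answer: no yes no yes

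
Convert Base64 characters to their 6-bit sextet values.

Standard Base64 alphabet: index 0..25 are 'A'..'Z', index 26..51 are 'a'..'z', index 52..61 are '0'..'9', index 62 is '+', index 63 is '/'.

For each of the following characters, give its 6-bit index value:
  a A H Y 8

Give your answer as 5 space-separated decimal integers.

'a': a..z range, 26 + ord('a') − ord('a') = 26
'A': A..Z range, ord('A') − ord('A') = 0
'H': A..Z range, ord('H') − ord('A') = 7
'Y': A..Z range, ord('Y') − ord('A') = 24
'8': 0..9 range, 52 + ord('8') − ord('0') = 60

Answer: 26 0 7 24 60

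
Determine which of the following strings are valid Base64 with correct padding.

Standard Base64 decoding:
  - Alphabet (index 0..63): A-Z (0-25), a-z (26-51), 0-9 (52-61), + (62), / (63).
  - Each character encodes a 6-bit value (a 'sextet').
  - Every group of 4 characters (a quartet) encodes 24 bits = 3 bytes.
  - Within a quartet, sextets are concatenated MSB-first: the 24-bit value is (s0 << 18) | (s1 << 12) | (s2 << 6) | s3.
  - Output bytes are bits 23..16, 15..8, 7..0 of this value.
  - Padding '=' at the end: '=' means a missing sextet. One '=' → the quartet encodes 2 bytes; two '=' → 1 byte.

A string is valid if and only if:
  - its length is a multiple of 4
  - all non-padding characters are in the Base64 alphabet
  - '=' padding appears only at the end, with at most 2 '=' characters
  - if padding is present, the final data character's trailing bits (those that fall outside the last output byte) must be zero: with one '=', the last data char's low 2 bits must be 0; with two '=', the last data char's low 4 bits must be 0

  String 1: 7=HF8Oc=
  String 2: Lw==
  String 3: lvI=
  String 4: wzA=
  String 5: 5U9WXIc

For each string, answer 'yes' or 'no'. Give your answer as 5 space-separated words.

String 1: '7=HF8Oc=' → invalid (bad char(s): ['=']; '=' in middle)
String 2: 'Lw==' → valid
String 3: 'lvI=' → valid
String 4: 'wzA=' → valid
String 5: '5U9WXIc' → invalid (len=7 not mult of 4)

Answer: no yes yes yes no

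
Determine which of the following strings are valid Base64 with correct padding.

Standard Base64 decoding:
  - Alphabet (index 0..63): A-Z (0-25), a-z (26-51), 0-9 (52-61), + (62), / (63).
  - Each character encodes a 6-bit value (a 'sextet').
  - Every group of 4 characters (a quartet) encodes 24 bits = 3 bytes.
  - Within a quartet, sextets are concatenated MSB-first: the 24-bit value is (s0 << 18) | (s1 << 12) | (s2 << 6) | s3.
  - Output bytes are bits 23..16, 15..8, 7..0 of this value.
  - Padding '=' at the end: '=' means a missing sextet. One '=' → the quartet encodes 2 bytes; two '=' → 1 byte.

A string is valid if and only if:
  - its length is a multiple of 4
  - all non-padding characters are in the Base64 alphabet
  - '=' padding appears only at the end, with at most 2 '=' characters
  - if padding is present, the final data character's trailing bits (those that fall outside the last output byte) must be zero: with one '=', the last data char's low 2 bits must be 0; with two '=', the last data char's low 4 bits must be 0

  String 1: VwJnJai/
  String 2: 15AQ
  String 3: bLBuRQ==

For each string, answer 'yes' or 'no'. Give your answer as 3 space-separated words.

String 1: 'VwJnJai/' → valid
String 2: '15AQ' → valid
String 3: 'bLBuRQ==' → valid

Answer: yes yes yes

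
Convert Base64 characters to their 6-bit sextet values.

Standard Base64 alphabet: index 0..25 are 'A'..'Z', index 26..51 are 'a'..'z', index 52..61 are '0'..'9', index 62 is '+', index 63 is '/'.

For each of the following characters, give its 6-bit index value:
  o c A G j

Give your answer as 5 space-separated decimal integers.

Answer: 40 28 0 6 35

Derivation:
'o': a..z range, 26 + ord('o') − ord('a') = 40
'c': a..z range, 26 + ord('c') − ord('a') = 28
'A': A..Z range, ord('A') − ord('A') = 0
'G': A..Z range, ord('G') − ord('A') = 6
'j': a..z range, 26 + ord('j') − ord('a') = 35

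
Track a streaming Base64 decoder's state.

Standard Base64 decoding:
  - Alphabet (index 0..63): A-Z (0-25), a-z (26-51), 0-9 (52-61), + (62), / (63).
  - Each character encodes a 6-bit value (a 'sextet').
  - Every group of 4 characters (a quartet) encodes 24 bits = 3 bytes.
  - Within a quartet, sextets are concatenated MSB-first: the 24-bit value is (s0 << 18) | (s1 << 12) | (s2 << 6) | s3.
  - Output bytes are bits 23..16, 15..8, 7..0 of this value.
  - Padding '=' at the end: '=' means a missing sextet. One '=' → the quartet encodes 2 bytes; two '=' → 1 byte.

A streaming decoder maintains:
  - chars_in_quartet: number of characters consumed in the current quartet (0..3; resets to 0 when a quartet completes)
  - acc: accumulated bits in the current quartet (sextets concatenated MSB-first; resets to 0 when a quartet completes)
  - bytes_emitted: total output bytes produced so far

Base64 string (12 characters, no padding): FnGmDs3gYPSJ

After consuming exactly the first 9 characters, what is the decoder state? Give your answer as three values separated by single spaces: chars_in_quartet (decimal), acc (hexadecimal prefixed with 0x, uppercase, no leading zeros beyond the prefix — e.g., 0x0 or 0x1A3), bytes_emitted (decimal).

Answer: 1 0x18 6

Derivation:
After char 0 ('F'=5): chars_in_quartet=1 acc=0x5 bytes_emitted=0
After char 1 ('n'=39): chars_in_quartet=2 acc=0x167 bytes_emitted=0
After char 2 ('G'=6): chars_in_quartet=3 acc=0x59C6 bytes_emitted=0
After char 3 ('m'=38): chars_in_quartet=4 acc=0x1671A6 -> emit 16 71 A6, reset; bytes_emitted=3
After char 4 ('D'=3): chars_in_quartet=1 acc=0x3 bytes_emitted=3
After char 5 ('s'=44): chars_in_quartet=2 acc=0xEC bytes_emitted=3
After char 6 ('3'=55): chars_in_quartet=3 acc=0x3B37 bytes_emitted=3
After char 7 ('g'=32): chars_in_quartet=4 acc=0xECDE0 -> emit 0E CD E0, reset; bytes_emitted=6
After char 8 ('Y'=24): chars_in_quartet=1 acc=0x18 bytes_emitted=6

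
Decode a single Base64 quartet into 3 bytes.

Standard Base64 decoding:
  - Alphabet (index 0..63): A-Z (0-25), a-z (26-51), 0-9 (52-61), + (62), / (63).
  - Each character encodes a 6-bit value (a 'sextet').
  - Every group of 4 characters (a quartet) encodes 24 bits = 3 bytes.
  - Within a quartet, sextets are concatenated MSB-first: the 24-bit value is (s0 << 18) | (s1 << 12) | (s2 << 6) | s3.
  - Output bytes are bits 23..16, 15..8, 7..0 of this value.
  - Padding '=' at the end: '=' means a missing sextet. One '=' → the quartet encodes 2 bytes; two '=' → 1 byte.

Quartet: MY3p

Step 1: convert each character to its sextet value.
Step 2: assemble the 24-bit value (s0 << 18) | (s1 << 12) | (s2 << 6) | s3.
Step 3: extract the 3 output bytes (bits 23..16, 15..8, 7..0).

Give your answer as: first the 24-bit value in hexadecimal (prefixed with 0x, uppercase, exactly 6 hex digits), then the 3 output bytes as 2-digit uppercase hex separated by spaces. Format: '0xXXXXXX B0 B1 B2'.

Sextets: M=12, Y=24, 3=55, p=41
24-bit: (12<<18) | (24<<12) | (55<<6) | 41
      = 0x300000 | 0x018000 | 0x000DC0 | 0x000029
      = 0x318DE9
Bytes: (v>>16)&0xFF=31, (v>>8)&0xFF=8D, v&0xFF=E9

Answer: 0x318DE9 31 8D E9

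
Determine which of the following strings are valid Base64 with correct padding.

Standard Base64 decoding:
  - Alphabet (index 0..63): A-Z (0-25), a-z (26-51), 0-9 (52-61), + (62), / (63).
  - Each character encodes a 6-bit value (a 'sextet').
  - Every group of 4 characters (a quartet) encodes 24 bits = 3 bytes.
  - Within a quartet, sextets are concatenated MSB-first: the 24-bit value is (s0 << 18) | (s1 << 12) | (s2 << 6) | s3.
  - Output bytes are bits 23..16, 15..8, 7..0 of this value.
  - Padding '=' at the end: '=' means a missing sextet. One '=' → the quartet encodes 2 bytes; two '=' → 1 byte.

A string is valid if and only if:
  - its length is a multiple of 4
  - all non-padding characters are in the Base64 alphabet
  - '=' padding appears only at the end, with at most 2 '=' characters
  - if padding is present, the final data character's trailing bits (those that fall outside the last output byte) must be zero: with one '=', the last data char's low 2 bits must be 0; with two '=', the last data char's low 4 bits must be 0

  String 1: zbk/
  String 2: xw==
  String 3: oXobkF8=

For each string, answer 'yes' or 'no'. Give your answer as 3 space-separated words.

String 1: 'zbk/' → valid
String 2: 'xw==' → valid
String 3: 'oXobkF8=' → valid

Answer: yes yes yes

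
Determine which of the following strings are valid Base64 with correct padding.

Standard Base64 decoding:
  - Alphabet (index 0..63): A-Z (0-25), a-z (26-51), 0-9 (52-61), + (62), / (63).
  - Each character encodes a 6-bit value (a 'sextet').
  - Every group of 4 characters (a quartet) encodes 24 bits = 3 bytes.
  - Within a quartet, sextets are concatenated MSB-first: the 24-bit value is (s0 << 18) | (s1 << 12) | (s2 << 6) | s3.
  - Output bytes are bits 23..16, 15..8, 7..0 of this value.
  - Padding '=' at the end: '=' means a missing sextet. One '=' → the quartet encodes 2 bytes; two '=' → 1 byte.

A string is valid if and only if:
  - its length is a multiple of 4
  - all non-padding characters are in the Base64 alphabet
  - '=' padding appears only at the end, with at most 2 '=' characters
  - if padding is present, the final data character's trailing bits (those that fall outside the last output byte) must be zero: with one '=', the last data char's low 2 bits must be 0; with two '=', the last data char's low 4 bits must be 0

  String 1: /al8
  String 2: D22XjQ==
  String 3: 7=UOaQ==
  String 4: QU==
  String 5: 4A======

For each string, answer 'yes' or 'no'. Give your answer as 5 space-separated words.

Answer: yes yes no no no

Derivation:
String 1: '/al8' → valid
String 2: 'D22XjQ==' → valid
String 3: '7=UOaQ==' → invalid (bad char(s): ['=']; '=' in middle)
String 4: 'QU==' → invalid (bad trailing bits)
String 5: '4A======' → invalid (6 pad chars (max 2))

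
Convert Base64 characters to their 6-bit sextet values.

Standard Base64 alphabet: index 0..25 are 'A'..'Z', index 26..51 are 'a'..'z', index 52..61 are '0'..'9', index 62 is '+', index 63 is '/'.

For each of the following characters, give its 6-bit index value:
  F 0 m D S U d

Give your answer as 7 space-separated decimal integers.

Answer: 5 52 38 3 18 20 29

Derivation:
'F': A..Z range, ord('F') − ord('A') = 5
'0': 0..9 range, 52 + ord('0') − ord('0') = 52
'm': a..z range, 26 + ord('m') − ord('a') = 38
'D': A..Z range, ord('D') − ord('A') = 3
'S': A..Z range, ord('S') − ord('A') = 18
'U': A..Z range, ord('U') − ord('A') = 20
'd': a..z range, 26 + ord('d') − ord('a') = 29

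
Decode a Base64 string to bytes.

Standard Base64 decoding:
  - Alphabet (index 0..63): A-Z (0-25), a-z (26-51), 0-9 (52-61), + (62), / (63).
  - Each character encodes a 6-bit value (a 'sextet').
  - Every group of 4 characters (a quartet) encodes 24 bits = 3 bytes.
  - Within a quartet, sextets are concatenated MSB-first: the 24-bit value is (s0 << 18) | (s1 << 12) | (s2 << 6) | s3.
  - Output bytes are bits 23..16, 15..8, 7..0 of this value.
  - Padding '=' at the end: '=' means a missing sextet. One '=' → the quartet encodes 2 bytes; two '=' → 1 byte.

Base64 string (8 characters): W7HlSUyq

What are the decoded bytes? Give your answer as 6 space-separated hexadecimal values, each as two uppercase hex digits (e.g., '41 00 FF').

Answer: 5B B1 E5 49 4C AA

Derivation:
After char 0 ('W'=22): chars_in_quartet=1 acc=0x16 bytes_emitted=0
After char 1 ('7'=59): chars_in_quartet=2 acc=0x5BB bytes_emitted=0
After char 2 ('H'=7): chars_in_quartet=3 acc=0x16EC7 bytes_emitted=0
After char 3 ('l'=37): chars_in_quartet=4 acc=0x5BB1E5 -> emit 5B B1 E5, reset; bytes_emitted=3
After char 4 ('S'=18): chars_in_quartet=1 acc=0x12 bytes_emitted=3
After char 5 ('U'=20): chars_in_quartet=2 acc=0x494 bytes_emitted=3
After char 6 ('y'=50): chars_in_quartet=3 acc=0x12532 bytes_emitted=3
After char 7 ('q'=42): chars_in_quartet=4 acc=0x494CAA -> emit 49 4C AA, reset; bytes_emitted=6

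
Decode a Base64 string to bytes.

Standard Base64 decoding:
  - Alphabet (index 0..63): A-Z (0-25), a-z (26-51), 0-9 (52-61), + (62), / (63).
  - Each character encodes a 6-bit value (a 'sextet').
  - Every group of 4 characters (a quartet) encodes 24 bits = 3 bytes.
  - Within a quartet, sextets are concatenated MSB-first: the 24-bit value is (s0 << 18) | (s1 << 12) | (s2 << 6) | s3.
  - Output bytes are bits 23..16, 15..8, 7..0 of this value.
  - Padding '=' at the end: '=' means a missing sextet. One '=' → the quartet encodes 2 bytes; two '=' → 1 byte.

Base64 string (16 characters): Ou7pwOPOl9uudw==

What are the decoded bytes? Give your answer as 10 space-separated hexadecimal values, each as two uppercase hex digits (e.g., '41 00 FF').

Answer: 3A EE E9 C0 E3 CE 97 DB AE 77

Derivation:
After char 0 ('O'=14): chars_in_quartet=1 acc=0xE bytes_emitted=0
After char 1 ('u'=46): chars_in_quartet=2 acc=0x3AE bytes_emitted=0
After char 2 ('7'=59): chars_in_quartet=3 acc=0xEBBB bytes_emitted=0
After char 3 ('p'=41): chars_in_quartet=4 acc=0x3AEEE9 -> emit 3A EE E9, reset; bytes_emitted=3
After char 4 ('w'=48): chars_in_quartet=1 acc=0x30 bytes_emitted=3
After char 5 ('O'=14): chars_in_quartet=2 acc=0xC0E bytes_emitted=3
After char 6 ('P'=15): chars_in_quartet=3 acc=0x3038F bytes_emitted=3
After char 7 ('O'=14): chars_in_quartet=4 acc=0xC0E3CE -> emit C0 E3 CE, reset; bytes_emitted=6
After char 8 ('l'=37): chars_in_quartet=1 acc=0x25 bytes_emitted=6
After char 9 ('9'=61): chars_in_quartet=2 acc=0x97D bytes_emitted=6
After char 10 ('u'=46): chars_in_quartet=3 acc=0x25F6E bytes_emitted=6
After char 11 ('u'=46): chars_in_quartet=4 acc=0x97DBAE -> emit 97 DB AE, reset; bytes_emitted=9
After char 12 ('d'=29): chars_in_quartet=1 acc=0x1D bytes_emitted=9
After char 13 ('w'=48): chars_in_quartet=2 acc=0x770 bytes_emitted=9
Padding '==': partial quartet acc=0x770 -> emit 77; bytes_emitted=10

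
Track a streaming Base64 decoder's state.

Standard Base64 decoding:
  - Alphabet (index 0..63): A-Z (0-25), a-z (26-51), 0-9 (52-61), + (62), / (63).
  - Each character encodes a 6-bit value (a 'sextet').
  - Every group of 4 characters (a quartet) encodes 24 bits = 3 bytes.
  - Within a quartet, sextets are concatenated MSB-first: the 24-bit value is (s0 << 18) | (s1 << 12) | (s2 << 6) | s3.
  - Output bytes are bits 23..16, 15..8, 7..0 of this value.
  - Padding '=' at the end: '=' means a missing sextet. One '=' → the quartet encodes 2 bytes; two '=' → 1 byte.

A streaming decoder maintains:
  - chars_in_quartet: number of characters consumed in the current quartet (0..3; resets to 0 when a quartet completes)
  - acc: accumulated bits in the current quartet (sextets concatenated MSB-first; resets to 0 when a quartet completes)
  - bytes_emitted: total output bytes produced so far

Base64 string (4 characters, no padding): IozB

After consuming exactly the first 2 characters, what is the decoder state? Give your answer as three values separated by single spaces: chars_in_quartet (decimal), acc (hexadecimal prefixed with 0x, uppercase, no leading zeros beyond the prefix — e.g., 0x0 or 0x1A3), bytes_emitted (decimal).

After char 0 ('I'=8): chars_in_quartet=1 acc=0x8 bytes_emitted=0
After char 1 ('o'=40): chars_in_quartet=2 acc=0x228 bytes_emitted=0

Answer: 2 0x228 0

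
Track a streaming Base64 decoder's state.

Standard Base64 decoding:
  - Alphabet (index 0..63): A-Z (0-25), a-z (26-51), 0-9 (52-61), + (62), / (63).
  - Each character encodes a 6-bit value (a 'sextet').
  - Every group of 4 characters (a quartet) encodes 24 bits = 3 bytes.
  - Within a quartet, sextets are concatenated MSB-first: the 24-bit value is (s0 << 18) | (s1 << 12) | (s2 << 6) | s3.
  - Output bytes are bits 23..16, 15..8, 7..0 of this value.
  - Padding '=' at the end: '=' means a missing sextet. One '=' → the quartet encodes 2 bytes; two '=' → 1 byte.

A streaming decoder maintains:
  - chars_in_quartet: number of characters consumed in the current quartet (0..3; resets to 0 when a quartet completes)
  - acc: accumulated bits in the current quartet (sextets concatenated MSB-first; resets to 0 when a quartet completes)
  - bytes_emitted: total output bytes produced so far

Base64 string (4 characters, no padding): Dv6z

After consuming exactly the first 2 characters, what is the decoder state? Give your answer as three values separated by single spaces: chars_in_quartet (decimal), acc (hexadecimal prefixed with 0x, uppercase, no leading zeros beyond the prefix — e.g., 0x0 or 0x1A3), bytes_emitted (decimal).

After char 0 ('D'=3): chars_in_quartet=1 acc=0x3 bytes_emitted=0
After char 1 ('v'=47): chars_in_quartet=2 acc=0xEF bytes_emitted=0

Answer: 2 0xEF 0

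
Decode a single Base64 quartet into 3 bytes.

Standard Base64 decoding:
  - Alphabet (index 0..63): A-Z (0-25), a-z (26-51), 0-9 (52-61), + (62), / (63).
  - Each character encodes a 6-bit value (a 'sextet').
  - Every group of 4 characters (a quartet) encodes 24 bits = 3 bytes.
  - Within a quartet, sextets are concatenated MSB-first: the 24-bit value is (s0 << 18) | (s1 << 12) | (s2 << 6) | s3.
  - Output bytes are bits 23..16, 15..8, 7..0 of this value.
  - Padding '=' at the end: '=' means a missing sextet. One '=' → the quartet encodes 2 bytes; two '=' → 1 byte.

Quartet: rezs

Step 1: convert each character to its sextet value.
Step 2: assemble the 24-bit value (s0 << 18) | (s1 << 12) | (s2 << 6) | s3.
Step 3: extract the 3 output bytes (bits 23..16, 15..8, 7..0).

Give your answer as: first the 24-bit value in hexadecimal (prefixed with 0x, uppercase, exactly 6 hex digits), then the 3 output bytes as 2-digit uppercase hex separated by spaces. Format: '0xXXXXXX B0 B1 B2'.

Sextets: r=43, e=30, z=51, s=44
24-bit: (43<<18) | (30<<12) | (51<<6) | 44
      = 0xAC0000 | 0x01E000 | 0x000CC0 | 0x00002C
      = 0xADECEC
Bytes: (v>>16)&0xFF=AD, (v>>8)&0xFF=EC, v&0xFF=EC

Answer: 0xADECEC AD EC EC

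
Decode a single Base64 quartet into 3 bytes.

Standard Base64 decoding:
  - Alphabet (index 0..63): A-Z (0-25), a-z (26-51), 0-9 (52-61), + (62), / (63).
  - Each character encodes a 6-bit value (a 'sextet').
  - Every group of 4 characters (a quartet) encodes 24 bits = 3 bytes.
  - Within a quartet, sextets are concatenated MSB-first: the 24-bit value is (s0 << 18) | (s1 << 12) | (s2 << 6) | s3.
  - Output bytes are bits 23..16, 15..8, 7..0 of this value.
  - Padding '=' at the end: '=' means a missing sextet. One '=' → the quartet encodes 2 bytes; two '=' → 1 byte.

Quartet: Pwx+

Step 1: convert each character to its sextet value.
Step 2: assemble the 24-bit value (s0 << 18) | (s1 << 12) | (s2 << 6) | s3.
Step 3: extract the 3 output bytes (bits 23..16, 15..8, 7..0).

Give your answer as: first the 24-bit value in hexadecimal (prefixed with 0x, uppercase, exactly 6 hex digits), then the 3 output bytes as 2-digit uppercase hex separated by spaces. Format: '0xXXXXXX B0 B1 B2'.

Sextets: P=15, w=48, x=49, +=62
24-bit: (15<<18) | (48<<12) | (49<<6) | 62
      = 0x3C0000 | 0x030000 | 0x000C40 | 0x00003E
      = 0x3F0C7E
Bytes: (v>>16)&0xFF=3F, (v>>8)&0xFF=0C, v&0xFF=7E

Answer: 0x3F0C7E 3F 0C 7E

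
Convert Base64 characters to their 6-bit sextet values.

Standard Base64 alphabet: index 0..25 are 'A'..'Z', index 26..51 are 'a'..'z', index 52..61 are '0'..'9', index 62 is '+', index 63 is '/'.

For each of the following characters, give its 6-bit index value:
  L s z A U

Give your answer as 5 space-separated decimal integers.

Answer: 11 44 51 0 20

Derivation:
'L': A..Z range, ord('L') − ord('A') = 11
's': a..z range, 26 + ord('s') − ord('a') = 44
'z': a..z range, 26 + ord('z') − ord('a') = 51
'A': A..Z range, ord('A') − ord('A') = 0
'U': A..Z range, ord('U') − ord('A') = 20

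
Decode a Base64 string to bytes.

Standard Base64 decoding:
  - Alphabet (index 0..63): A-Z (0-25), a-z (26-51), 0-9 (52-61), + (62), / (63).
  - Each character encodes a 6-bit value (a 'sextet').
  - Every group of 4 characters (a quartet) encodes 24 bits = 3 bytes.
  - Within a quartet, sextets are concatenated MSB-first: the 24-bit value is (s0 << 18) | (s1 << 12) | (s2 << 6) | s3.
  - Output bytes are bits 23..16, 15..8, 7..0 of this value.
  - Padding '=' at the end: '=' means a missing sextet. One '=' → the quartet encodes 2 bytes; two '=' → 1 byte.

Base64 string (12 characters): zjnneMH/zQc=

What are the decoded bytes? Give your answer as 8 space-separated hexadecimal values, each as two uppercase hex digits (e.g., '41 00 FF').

After char 0 ('z'=51): chars_in_quartet=1 acc=0x33 bytes_emitted=0
After char 1 ('j'=35): chars_in_quartet=2 acc=0xCE3 bytes_emitted=0
After char 2 ('n'=39): chars_in_quartet=3 acc=0x338E7 bytes_emitted=0
After char 3 ('n'=39): chars_in_quartet=4 acc=0xCE39E7 -> emit CE 39 E7, reset; bytes_emitted=3
After char 4 ('e'=30): chars_in_quartet=1 acc=0x1E bytes_emitted=3
After char 5 ('M'=12): chars_in_quartet=2 acc=0x78C bytes_emitted=3
After char 6 ('H'=7): chars_in_quartet=3 acc=0x1E307 bytes_emitted=3
After char 7 ('/'=63): chars_in_quartet=4 acc=0x78C1FF -> emit 78 C1 FF, reset; bytes_emitted=6
After char 8 ('z'=51): chars_in_quartet=1 acc=0x33 bytes_emitted=6
After char 9 ('Q'=16): chars_in_quartet=2 acc=0xCD0 bytes_emitted=6
After char 10 ('c'=28): chars_in_quartet=3 acc=0x3341C bytes_emitted=6
Padding '=': partial quartet acc=0x3341C -> emit CD 07; bytes_emitted=8

Answer: CE 39 E7 78 C1 FF CD 07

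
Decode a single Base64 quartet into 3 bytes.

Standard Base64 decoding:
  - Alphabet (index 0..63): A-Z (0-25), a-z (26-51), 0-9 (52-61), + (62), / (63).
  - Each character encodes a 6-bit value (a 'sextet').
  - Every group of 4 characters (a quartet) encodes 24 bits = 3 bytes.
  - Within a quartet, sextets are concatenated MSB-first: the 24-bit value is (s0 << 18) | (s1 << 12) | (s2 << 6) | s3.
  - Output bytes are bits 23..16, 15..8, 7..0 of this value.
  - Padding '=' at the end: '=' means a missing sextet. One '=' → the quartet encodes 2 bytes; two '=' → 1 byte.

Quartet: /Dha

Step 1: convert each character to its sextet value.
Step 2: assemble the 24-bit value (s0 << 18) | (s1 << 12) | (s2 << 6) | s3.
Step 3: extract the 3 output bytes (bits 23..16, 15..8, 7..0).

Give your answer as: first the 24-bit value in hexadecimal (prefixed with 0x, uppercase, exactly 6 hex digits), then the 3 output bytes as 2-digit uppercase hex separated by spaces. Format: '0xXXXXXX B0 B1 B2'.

Answer: 0xFC385A FC 38 5A

Derivation:
Sextets: /=63, D=3, h=33, a=26
24-bit: (63<<18) | (3<<12) | (33<<6) | 26
      = 0xFC0000 | 0x003000 | 0x000840 | 0x00001A
      = 0xFC385A
Bytes: (v>>16)&0xFF=FC, (v>>8)&0xFF=38, v&0xFF=5A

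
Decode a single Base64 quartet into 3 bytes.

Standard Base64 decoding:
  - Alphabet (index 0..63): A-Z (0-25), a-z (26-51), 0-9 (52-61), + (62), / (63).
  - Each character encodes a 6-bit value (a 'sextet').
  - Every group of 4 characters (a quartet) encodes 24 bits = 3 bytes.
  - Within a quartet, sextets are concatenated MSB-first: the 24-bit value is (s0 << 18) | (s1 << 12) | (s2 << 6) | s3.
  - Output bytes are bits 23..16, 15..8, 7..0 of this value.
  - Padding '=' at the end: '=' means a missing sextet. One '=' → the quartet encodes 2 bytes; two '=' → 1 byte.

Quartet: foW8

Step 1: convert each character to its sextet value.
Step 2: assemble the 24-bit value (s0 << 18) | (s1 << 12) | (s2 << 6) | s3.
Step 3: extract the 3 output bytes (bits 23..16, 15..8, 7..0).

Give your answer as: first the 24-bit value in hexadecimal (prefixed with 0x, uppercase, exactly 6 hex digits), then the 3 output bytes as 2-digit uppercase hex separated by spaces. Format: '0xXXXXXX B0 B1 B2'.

Answer: 0x7E85BC 7E 85 BC

Derivation:
Sextets: f=31, o=40, W=22, 8=60
24-bit: (31<<18) | (40<<12) | (22<<6) | 60
      = 0x7C0000 | 0x028000 | 0x000580 | 0x00003C
      = 0x7E85BC
Bytes: (v>>16)&0xFF=7E, (v>>8)&0xFF=85, v&0xFF=BC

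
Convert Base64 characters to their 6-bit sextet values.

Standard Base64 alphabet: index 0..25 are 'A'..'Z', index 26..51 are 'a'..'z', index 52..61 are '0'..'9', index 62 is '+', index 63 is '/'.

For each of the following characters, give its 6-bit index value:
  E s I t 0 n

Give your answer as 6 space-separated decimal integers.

'E': A..Z range, ord('E') − ord('A') = 4
's': a..z range, 26 + ord('s') − ord('a') = 44
'I': A..Z range, ord('I') − ord('A') = 8
't': a..z range, 26 + ord('t') − ord('a') = 45
'0': 0..9 range, 52 + ord('0') − ord('0') = 52
'n': a..z range, 26 + ord('n') − ord('a') = 39

Answer: 4 44 8 45 52 39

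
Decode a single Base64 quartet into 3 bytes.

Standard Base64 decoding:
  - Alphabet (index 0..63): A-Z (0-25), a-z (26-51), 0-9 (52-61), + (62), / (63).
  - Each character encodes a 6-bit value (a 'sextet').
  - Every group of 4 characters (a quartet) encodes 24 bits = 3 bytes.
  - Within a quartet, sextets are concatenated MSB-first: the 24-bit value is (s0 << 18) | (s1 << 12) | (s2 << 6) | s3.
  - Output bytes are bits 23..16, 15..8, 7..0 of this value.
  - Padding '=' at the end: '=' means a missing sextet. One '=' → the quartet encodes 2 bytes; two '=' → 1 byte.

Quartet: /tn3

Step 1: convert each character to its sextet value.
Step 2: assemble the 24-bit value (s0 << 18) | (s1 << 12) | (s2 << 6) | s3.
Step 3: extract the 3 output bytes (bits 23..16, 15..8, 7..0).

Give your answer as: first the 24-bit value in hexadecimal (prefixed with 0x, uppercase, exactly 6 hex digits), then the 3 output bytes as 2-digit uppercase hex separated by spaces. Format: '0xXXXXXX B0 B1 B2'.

Sextets: /=63, t=45, n=39, 3=55
24-bit: (63<<18) | (45<<12) | (39<<6) | 55
      = 0xFC0000 | 0x02D000 | 0x0009C0 | 0x000037
      = 0xFED9F7
Bytes: (v>>16)&0xFF=FE, (v>>8)&0xFF=D9, v&0xFF=F7

Answer: 0xFED9F7 FE D9 F7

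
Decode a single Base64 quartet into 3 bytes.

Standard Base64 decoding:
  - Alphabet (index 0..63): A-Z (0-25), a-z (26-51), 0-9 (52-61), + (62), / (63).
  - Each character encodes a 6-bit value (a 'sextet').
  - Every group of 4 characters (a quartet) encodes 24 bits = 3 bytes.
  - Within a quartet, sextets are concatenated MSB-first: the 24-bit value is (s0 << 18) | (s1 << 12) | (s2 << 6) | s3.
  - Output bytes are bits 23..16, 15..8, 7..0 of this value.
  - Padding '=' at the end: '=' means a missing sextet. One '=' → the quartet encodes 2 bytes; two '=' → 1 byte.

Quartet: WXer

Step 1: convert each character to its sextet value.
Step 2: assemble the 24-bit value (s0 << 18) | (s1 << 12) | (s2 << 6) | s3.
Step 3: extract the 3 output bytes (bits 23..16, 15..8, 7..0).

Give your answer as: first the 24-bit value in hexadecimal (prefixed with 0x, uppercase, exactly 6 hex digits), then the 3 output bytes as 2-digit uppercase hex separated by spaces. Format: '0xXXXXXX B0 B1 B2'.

Sextets: W=22, X=23, e=30, r=43
24-bit: (22<<18) | (23<<12) | (30<<6) | 43
      = 0x580000 | 0x017000 | 0x000780 | 0x00002B
      = 0x5977AB
Bytes: (v>>16)&0xFF=59, (v>>8)&0xFF=77, v&0xFF=AB

Answer: 0x5977AB 59 77 AB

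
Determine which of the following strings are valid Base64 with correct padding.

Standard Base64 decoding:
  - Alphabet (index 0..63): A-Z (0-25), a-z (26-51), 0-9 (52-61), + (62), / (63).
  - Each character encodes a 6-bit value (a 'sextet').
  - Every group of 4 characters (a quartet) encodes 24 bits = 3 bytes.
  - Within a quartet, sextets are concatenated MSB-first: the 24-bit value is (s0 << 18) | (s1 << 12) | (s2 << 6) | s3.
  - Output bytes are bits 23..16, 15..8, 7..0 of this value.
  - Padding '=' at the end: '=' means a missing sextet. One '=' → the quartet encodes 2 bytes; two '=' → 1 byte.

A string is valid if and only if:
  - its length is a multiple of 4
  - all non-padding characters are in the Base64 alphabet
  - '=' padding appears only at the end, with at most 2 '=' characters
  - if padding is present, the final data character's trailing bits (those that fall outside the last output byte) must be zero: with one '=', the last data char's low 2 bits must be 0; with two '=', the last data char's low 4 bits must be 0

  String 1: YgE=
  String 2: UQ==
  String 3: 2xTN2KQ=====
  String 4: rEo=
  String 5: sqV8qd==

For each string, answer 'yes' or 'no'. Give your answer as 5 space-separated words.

Answer: yes yes no yes no

Derivation:
String 1: 'YgE=' → valid
String 2: 'UQ==' → valid
String 3: '2xTN2KQ=====' → invalid (5 pad chars (max 2))
String 4: 'rEo=' → valid
String 5: 'sqV8qd==' → invalid (bad trailing bits)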